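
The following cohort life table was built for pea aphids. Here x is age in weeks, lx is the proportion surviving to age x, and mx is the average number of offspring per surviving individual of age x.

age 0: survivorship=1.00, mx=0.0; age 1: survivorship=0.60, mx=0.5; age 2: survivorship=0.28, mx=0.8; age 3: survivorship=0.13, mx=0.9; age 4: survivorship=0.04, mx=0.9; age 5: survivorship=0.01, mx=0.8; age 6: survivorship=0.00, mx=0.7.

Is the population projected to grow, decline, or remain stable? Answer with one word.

declining

R0 = Σ lx·mx = 0 + 0.3 + 0.224 + 0.117 + 0.036 + 0.008 + 0 = 0.685
R0 < 1, so the population is declining.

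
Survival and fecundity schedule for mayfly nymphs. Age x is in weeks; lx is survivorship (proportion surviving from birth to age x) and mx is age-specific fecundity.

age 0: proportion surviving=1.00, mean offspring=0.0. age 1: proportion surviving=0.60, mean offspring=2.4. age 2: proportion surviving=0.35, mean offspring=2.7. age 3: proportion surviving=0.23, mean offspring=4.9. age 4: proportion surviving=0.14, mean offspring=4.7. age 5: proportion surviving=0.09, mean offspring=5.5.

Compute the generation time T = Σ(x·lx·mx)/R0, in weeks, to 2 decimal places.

lx·mx: 0, 1.44, 0.945, 1.127, 0.658, 0.495 → R0 = 4.665
x·lx·mx: 0, 1.44, 1.89, 3.381, 2.632, 2.475 → Σ = 11.818
T = 11.818 / 4.665 = 2.533333… → 2.53

2.53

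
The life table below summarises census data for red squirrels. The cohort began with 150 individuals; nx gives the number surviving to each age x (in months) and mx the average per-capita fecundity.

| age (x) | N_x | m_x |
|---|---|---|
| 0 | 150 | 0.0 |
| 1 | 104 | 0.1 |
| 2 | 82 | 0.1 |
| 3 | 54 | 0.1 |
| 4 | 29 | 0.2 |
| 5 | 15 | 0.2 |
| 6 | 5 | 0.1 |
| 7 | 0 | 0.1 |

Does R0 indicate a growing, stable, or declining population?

lx = nx/n0 = nx/150: 1, 0.69333…, 0.54667…, 0.36, 0.19333…, 0.1, 0.03333…, 0
R0 = Σ lx·mx = 0 + 0.069333… + 0.054667… + 0.036 + 0.038667… + 0.02 + 0.003333… + 0 = 0.222…
R0 < 1, so the population is declining.

declining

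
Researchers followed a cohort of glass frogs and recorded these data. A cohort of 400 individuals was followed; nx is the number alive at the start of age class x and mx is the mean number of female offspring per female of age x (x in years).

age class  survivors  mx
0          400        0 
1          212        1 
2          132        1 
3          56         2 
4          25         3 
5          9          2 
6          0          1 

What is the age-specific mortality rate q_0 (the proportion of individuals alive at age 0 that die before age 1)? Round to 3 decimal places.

0.470

lx = nx/n0 = nx/400: 1, 0.53, 0.33, 0.14, 0.0625, 0.0225, 0
q_0 = (l_0 − l_1) / l_0 = (1 − 0.53) / 1
     = 0.47 / 1 = 0.47 → 0.470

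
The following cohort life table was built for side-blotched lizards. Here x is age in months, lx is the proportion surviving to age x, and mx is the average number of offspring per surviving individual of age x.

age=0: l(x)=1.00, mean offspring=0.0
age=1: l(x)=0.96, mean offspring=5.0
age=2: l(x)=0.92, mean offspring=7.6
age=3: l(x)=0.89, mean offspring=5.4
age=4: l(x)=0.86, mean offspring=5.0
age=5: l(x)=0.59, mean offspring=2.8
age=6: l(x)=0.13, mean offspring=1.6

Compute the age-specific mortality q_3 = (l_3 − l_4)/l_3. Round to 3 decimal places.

q_3 = (l_3 − l_4) / l_3 = (0.89 − 0.86) / 0.89
     = 0.03 / 0.89 = 0.033708… → 0.034

0.034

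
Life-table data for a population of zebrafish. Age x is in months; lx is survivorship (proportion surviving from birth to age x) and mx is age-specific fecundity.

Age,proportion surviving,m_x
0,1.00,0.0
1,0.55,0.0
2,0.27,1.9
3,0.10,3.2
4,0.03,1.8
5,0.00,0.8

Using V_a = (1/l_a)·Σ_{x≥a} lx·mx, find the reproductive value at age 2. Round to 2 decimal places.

lx·mx for x ≥ 2: 0.513, 0.32, 0.054, 0 → sum = 0.887
V_2 = 0.887 / l_2 = 0.887 / 0.27 = 3.285185… → 3.29

3.29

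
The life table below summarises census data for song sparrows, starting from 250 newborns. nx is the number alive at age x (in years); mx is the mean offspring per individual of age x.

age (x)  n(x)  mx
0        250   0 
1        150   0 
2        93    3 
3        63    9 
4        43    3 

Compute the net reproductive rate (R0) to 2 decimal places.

lx = nx/n0 = nx/250: 1, 0.6, 0.372, 0.252, 0.172
lx·mx by age: 0, 0, 1.116, 2.268, 0.516
R0 = Σ lx·mx = 3.9 → 3.90

3.90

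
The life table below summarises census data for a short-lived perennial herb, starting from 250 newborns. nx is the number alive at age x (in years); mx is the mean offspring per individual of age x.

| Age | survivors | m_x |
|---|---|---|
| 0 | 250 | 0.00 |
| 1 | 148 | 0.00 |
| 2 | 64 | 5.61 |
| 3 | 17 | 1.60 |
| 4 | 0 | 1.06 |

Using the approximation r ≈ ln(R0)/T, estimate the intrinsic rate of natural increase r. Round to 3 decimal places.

0.210

lx = nx/n0 = nx/250: 1, 0.592, 0.256, 0.068, 0
R0 = Σ lx·mx = 0 + 0 + 1.43616 + 0.1088 + 0 = 1.54496
Σ x·lx·mx = 3.19872; T = 3.19872/1.54496 = 2.07042…
r ≈ ln(R0)/T = ln(1.54496)/2.07042… = 0.2101… → 0.210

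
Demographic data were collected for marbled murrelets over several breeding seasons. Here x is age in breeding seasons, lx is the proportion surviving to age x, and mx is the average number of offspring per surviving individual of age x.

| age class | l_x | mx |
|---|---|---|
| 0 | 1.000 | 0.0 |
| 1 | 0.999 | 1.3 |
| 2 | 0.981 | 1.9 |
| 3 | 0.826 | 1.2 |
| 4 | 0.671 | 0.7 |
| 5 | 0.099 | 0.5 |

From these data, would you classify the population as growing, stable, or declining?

growing

R0 = Σ lx·mx = 0 + 1.2987 + 1.8639 + 0.9912 + 0.4697 + 0.0495 = 4.673
R0 > 1, so the population is growing.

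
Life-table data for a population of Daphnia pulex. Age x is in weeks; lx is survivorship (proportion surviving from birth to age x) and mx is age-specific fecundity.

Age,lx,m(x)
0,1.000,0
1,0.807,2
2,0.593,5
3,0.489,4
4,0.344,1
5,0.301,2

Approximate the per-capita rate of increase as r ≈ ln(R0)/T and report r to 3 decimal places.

0.846

R0 = Σ lx·mx = 0 + 1.614 + 2.965 + 1.956 + 0.344 + 0.602 = 7.481
Σ x·lx·mx = 17.798; T = 17.798/7.481 = 2.37909…
r ≈ ln(R0)/T = ln(7.481)/2.37909… = 0.84585… → 0.846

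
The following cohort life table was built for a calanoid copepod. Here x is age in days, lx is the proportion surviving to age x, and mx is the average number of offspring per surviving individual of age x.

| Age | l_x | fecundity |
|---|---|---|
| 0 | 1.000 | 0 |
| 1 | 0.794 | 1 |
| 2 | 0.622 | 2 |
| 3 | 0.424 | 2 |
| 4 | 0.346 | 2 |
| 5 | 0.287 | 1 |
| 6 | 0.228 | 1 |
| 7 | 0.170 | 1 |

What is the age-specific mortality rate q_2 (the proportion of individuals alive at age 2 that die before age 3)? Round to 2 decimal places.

q_2 = (l_2 − l_3) / l_2 = (0.622 − 0.424) / 0.622
     = 0.198 / 0.622 = 0.318328… → 0.32

0.32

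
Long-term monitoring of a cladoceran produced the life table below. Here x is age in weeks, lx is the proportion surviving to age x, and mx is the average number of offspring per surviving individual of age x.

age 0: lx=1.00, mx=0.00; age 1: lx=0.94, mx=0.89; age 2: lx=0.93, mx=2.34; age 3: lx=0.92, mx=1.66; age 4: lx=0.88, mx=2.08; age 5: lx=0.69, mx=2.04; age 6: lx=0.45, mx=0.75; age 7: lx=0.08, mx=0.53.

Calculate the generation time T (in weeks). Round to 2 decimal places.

3.24

lx·mx: 0, 0.8366, 2.1762, 1.5272, 1.8304, 1.4076, 0.3375, 0.0424 → R0 = 8.1579
x·lx·mx: 0, 0.8366, 4.3524, 4.5816, 7.3216, 7.038, 2.025, 0.2968 → Σ = 26.452
T = 26.452 / 8.1579 = 3.242501… → 3.24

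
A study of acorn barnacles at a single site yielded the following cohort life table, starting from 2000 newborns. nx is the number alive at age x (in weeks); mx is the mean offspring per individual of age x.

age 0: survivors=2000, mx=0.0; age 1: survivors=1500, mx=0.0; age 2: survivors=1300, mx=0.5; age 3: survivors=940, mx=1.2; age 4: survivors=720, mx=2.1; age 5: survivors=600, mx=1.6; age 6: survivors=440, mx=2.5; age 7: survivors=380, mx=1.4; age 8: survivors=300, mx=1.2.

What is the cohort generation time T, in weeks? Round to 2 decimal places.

lx = nx/n0 = nx/2000: 1, 0.75, 0.65, 0.47, 0.36, 0.3, 0.22, 0.19, 0.15
lx·mx: 0, 0, 0.325, 0.564, 0.756, 0.48, 0.55, 0.266, 0.18 → R0 = 3.121
x·lx·mx: 0, 0, 0.65, 1.692, 3.024, 2.4, 3.3, 1.862, 1.44 → Σ = 14.368
T = 14.368 / 3.121 = 4.603653… → 4.60

4.60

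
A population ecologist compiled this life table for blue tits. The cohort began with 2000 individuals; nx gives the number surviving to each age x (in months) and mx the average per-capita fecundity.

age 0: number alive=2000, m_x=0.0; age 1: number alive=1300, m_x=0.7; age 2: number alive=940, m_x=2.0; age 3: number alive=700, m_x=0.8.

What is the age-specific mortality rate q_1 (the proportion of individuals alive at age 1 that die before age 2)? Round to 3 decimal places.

0.277

lx = nx/n0 = nx/2000: 1, 0.65, 0.47, 0.35
q_1 = (l_1 − l_2) / l_1 = (0.65 − 0.47) / 0.65
     = 0.18 / 0.65 = 0.276923… → 0.277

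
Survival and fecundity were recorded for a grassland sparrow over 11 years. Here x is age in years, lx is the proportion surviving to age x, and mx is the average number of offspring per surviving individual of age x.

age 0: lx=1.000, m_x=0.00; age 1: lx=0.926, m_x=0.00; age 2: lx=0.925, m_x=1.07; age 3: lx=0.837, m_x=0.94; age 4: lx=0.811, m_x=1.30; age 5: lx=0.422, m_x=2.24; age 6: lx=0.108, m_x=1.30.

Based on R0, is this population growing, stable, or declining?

growing

R0 = Σ lx·mx = 0 + 0 + 0.98975 + 0.78678 + 1.0543 + 0.94528 + 0.1404 = 3.91651
R0 > 1, so the population is growing.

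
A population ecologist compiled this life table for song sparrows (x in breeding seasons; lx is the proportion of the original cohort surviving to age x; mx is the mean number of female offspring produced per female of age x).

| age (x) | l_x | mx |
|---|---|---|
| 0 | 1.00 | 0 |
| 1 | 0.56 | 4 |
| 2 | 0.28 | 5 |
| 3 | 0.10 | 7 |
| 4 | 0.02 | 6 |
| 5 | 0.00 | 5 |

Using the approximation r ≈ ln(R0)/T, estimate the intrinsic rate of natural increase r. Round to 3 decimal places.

R0 = Σ lx·mx = 0 + 2.24 + 1.4 + 0.7 + 0.12 + 0 = 4.46
Σ x·lx·mx = 7.62; T = 7.62/4.46 = 1.70852…
r ≈ ln(R0)/T = ln(4.46)/1.70852… = 0.87511… → 0.875

0.875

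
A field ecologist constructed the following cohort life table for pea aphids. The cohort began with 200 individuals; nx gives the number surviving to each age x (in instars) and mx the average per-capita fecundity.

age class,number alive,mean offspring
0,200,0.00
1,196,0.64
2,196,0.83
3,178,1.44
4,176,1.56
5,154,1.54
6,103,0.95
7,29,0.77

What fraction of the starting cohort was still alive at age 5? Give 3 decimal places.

l_5 = n_5/n_0 = 154/200 = 0.77 → 0.770

0.770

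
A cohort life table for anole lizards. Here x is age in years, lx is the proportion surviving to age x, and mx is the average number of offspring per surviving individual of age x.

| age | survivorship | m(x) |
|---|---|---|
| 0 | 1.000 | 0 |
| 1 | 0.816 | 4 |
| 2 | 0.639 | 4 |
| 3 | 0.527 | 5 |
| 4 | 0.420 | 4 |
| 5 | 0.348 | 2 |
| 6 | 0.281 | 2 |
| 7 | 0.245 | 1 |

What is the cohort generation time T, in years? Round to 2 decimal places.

2.71

lx·mx: 0, 3.264, 2.556, 2.635, 1.68, 0.696, 0.562, 0.245 → R0 = 11.638
x·lx·mx: 0, 3.264, 5.112, 7.905, 6.72, 3.48, 3.372, 1.715 → Σ = 31.568
T = 31.568 / 11.638 = 2.712494… → 2.71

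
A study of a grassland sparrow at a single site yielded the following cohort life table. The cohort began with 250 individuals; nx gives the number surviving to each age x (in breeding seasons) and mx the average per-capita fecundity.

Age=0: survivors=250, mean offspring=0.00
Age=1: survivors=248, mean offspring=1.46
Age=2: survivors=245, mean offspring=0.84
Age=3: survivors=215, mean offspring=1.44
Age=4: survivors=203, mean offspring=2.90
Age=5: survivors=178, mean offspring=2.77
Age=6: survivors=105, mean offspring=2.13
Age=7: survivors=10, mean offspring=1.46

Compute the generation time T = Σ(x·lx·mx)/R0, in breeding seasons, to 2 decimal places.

3.63

lx = nx/n0 = nx/250: 1, 0.992, 0.98, 0.86, 0.812, 0.712, 0.42, 0.04
lx·mx: 0, 1.44832, 0.8232, 1.2384, 2.3548, 1.97224, 0.8946, 0.0584 → R0 = 8.78996
x·lx·mx: 0, 1.44832, 1.6464, 3.7152, 9.4192, 9.8612, 5.3676, 0.4088 → Σ = 31.86672
T = 31.86672 / 8.78996 = 3.625354… → 3.63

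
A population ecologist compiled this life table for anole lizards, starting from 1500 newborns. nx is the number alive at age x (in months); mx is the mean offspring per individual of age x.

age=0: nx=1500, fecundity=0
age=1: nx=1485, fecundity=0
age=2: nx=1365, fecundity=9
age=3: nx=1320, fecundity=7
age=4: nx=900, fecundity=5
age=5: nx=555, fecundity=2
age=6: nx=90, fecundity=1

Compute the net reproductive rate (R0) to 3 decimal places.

18.150

lx = nx/n0 = nx/1500: 1, 0.99, 0.91, 0.88, 0.6, 0.37, 0.06
lx·mx by age: 0, 0, 8.19, 6.16, 3, 0.74, 0.06
R0 = Σ lx·mx = 18.15 → 18.150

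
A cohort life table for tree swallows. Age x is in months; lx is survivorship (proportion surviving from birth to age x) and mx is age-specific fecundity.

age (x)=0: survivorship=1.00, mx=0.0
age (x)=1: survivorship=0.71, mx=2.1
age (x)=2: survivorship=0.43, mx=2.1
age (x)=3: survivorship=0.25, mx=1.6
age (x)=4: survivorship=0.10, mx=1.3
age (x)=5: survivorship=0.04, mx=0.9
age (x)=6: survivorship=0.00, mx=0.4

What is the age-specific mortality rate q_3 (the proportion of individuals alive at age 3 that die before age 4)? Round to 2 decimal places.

q_3 = (l_3 − l_4) / l_3 = (0.25 − 0.1) / 0.25
     = 0.15 / 0.25 = 0.6 → 0.60

0.60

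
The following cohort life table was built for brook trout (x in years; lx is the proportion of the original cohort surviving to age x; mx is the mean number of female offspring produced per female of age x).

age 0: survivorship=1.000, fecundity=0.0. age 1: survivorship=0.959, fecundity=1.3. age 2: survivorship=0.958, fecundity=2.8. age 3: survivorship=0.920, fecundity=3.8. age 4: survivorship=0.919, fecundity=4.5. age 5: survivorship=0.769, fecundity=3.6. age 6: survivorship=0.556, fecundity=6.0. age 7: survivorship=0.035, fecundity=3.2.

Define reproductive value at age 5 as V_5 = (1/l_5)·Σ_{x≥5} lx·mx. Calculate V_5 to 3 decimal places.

lx·mx for x ≥ 5: 2.7684, 3.336, 0.112 → sum = 6.2164
V_5 = 6.2164 / l_5 = 6.2164 / 0.769 = 8.083745… → 8.084

8.084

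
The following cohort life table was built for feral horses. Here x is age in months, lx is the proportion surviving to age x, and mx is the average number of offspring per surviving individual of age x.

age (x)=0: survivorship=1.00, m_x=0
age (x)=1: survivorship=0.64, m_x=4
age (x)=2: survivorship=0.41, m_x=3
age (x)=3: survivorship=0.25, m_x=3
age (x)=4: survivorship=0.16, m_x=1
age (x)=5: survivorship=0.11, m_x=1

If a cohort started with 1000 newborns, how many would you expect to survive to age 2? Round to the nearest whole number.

Expected survivors = N0 · l_2 = 1000 × 0.41 = 410 → 410

410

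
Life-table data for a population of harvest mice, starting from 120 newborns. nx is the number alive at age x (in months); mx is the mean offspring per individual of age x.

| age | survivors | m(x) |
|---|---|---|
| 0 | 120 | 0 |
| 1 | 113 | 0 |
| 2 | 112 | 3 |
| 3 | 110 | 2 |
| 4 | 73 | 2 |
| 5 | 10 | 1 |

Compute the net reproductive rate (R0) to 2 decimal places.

lx = nx/n0 = nx/120: 1, 0.94167…, 0.93333…, 0.91667…, 0.60833…, 0.08333…
lx·mx by age: 0, 0, 2.8…, 1.833333…, 1.216667…, 0.083333…
R0 = Σ lx·mx = 5.933333… → 5.93

5.93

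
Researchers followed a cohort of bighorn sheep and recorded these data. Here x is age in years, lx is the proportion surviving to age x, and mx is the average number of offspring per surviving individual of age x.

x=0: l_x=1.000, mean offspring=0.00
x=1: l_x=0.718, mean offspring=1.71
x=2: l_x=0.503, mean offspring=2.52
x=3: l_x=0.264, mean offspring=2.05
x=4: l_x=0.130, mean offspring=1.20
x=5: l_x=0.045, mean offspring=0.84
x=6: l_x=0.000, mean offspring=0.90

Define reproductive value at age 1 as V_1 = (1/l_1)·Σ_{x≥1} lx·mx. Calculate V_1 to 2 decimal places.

4.50

lx·mx for x ≥ 1: 1.22778, 1.26756, 0.5412, 0.156, 0.0378, 0 → sum = 3.23034
V_1 = 3.23034 / l_1 = 3.23034 / 0.718 = 4.499081… → 4.50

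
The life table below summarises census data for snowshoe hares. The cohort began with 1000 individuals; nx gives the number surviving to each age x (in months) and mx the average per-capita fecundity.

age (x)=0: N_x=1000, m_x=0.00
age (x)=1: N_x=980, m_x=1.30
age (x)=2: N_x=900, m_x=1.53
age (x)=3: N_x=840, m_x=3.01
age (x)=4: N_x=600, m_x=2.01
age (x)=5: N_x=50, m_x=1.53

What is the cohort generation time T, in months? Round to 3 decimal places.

lx = nx/n0 = nx/1000: 1, 0.98, 0.9, 0.84, 0.6, 0.05
lx·mx: 0, 1.274, 1.377, 2.5284, 1.206, 0.0765 → R0 = 6.4619
x·lx·mx: 0, 1.274, 2.754, 7.5852, 4.824, 0.3825 → Σ = 16.8197
T = 16.8197 / 6.4619 = 2.602903… → 2.603

2.603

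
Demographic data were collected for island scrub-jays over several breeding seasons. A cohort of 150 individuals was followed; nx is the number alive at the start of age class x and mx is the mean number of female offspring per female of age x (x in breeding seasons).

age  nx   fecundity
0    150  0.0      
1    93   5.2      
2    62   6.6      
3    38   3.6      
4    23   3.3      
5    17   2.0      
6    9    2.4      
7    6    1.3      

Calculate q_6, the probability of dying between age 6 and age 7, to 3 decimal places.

lx = nx/n0 = nx/150: 1, 0.62, 0.41333…, 0.25333…, 0.15333…, 0.11333…, 0.06, 0.04
q_6 = (l_6 − l_7) / l_6 = (0.06 − 0.04) / 0.06
     = 0.02 / 0.06 = 0.333333… → 0.333

0.333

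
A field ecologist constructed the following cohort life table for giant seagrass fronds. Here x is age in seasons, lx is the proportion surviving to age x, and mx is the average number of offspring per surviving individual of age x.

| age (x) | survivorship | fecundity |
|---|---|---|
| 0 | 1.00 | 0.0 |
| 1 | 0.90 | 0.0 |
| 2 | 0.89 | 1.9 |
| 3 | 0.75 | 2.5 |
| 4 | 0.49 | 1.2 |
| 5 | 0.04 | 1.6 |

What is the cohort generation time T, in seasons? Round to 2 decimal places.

lx·mx: 0, 0, 1.691, 1.875, 0.588, 0.064 → R0 = 4.218
x·lx·mx: 0, 0, 3.382, 5.625, 2.352, 0.32 → Σ = 11.679
T = 11.679 / 4.218 = 2.768848… → 2.77

2.77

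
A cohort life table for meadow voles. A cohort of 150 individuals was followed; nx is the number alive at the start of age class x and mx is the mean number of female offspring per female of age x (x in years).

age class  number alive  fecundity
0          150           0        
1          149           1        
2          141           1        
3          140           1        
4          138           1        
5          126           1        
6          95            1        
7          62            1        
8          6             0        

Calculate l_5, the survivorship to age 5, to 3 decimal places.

l_5 = n_5/n_0 = 126/150 = 0.84 → 0.840

0.840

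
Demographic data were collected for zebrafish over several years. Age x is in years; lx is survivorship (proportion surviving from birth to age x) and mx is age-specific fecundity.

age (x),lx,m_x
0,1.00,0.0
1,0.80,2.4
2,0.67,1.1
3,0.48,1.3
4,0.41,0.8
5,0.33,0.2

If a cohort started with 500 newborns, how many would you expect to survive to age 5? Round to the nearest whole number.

Expected survivors = N0 · l_5 = 500 × 0.33 = 165 → 165

165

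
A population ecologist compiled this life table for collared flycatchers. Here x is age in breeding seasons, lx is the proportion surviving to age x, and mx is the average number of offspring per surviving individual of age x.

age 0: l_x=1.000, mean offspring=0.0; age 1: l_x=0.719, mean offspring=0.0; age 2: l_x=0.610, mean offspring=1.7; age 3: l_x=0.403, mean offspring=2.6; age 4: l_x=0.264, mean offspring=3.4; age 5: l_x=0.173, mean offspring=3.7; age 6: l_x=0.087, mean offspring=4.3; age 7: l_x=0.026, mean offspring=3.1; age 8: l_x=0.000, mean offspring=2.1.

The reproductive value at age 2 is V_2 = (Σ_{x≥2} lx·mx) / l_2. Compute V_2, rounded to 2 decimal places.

lx·mx for x ≥ 2: 1.037, 1.0478, 0.8976, 0.6401, 0.3741, 0.0806, 0 → sum = 4.0772
V_2 = 4.0772 / l_2 = 4.0772 / 0.61 = 6.683934… → 6.68

6.68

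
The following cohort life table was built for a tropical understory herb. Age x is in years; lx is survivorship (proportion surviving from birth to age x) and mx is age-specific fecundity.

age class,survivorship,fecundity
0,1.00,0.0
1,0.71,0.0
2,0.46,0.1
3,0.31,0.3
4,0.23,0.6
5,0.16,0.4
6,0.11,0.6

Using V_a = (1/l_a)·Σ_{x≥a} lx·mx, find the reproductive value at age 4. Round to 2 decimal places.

lx·mx for x ≥ 4: 0.138, 0.064, 0.066 → sum = 0.268
V_4 = 0.268 / l_4 = 0.268 / 0.23 = 1.165217… → 1.17

1.17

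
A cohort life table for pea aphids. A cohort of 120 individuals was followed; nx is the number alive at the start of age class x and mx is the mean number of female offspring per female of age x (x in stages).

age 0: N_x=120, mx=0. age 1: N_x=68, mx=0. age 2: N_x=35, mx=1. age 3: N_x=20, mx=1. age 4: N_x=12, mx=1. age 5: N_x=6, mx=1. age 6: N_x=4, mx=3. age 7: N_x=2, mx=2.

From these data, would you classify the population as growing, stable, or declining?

declining

lx = nx/n0 = nx/120: 1, 0.56667…, 0.29167…, 0.16667…, 0.1, 0.05, 0.03333…, 0.01667…
R0 = Σ lx·mx = 0 + 0 + 0.291667… + 0.166667… + 0.1 + 0.05 + 0.1… + 0.033333… = 0.741667…
R0 < 1, so the population is declining.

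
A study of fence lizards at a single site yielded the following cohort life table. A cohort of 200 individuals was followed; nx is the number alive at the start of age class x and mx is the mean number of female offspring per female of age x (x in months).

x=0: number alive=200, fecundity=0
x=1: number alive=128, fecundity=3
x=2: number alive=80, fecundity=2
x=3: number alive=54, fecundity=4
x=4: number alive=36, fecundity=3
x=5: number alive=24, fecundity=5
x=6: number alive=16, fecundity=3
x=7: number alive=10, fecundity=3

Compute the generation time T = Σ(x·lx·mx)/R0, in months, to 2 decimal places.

2.70

lx = nx/n0 = nx/200: 1, 0.64, 0.4, 0.27, 0.18, 0.12, 0.08, 0.05
lx·mx: 0, 1.92, 0.8, 1.08, 0.54, 0.6, 0.24, 0.15 → R0 = 5.33
x·lx·mx: 0, 1.92, 1.6, 3.24, 2.16, 3, 1.44, 1.05 → Σ = 14.41
T = 14.41 / 5.33 = 2.703565… → 2.70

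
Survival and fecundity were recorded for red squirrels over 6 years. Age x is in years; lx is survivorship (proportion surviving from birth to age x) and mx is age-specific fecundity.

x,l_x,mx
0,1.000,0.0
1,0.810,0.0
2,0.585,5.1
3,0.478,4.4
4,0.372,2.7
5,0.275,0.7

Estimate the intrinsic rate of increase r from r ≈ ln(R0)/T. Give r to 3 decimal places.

0.669

R0 = Σ lx·mx = 0 + 0 + 2.9835 + 2.1032 + 1.0044 + 0.1925 = 6.2836
Σ x·lx·mx = 17.2567; T = 17.2567/6.2836 = 2.74631…
r ≈ ln(R0)/T = ln(6.2836)/2.74631… = 0.66924… → 0.669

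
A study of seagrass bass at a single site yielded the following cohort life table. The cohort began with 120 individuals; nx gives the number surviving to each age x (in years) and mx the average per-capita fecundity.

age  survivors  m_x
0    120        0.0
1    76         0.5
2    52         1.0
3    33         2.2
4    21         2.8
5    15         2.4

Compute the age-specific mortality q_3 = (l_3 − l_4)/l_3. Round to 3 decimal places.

0.364

lx = nx/n0 = nx/120: 1, 0.63333…, 0.43333…, 0.275, 0.175, 0.125
q_3 = (l_3 − l_4) / l_3 = (0.275 − 0.175) / 0.275
     = 0.1 / 0.275 = 0.363636… → 0.364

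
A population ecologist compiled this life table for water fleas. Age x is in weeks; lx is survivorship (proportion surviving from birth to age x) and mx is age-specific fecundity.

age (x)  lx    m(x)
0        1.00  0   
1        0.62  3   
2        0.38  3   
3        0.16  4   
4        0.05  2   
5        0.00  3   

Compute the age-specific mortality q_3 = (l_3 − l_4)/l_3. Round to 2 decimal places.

0.69

q_3 = (l_3 − l_4) / l_3 = (0.16 − 0.05) / 0.16
     = 0.11 / 0.16 = 0.6875 → 0.69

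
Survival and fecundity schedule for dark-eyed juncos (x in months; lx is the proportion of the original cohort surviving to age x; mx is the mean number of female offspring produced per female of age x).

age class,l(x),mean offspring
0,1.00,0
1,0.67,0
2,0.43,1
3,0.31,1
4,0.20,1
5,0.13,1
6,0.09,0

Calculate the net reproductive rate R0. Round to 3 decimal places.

1.070

lx·mx by age: 0, 0, 0.43, 0.31, 0.2, 0.13, 0
R0 = Σ lx·mx = 1.07 → 1.070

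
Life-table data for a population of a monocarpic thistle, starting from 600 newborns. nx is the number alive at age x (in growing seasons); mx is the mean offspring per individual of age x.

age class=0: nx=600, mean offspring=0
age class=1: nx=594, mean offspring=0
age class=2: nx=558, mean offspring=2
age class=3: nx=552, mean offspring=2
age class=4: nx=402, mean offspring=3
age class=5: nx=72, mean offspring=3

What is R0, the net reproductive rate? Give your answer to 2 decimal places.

lx = nx/n0 = nx/600: 1, 0.99, 0.93, 0.92, 0.67, 0.12
lx·mx by age: 0, 0, 1.86, 1.84, 2.01, 0.36
R0 = Σ lx·mx = 6.07 → 6.07

6.07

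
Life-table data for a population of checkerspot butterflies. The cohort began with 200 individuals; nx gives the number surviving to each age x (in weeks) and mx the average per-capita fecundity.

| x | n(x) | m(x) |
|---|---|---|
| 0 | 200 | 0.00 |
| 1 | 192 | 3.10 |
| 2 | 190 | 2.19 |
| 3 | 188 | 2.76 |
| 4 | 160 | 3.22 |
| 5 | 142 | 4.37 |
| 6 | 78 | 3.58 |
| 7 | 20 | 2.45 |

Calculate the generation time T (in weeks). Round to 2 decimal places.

lx = nx/n0 = nx/200: 1, 0.96, 0.95, 0.94, 0.8, 0.71, 0.39, 0.1
lx·mx: 0, 2.976, 2.0805, 2.5944, 2.576, 3.1027, 1.3962, 0.245 → R0 = 14.9708
x·lx·mx: 0, 2.976, 4.161, 7.7832, 10.304, 15.5135, 8.3772, 1.715 → Σ = 50.8299
T = 50.8299 / 14.9708 = 3.395269… → 3.40

3.40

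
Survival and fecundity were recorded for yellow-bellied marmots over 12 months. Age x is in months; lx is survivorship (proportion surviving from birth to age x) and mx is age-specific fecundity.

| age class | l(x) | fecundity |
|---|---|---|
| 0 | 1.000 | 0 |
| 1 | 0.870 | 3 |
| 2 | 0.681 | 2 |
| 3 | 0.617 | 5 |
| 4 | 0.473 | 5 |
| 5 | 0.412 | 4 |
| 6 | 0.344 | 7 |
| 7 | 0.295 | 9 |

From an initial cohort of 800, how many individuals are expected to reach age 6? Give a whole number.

Expected survivors = N0 · l_6 = 800 × 0.344 = 275.2 → 275

275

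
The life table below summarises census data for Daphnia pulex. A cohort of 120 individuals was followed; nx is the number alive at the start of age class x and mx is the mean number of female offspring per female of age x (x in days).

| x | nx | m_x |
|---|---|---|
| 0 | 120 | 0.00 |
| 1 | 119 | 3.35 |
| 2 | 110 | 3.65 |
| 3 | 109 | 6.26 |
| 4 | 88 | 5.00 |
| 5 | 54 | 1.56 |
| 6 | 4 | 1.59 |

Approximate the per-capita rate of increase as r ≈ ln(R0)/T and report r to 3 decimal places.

lx = nx/n0 = nx/120: 1, 0.99167…, 0.91667…, 0.90833…, 0.73333…, 0.45, 0.03333…
R0 = Σ lx·mx = 0 + 3.32208… + 3.34583… + 5.68617… + 3.66667… + 0.702 + 0.053… = 16.77575…
Σ x·lx·mx = 45.566917…; T = 45.566917…/16.77575… = 2.71624…
r ≈ ln(R0)/T = ln(16.77575…)/2.71624… = 1.03818… → 1.038

1.038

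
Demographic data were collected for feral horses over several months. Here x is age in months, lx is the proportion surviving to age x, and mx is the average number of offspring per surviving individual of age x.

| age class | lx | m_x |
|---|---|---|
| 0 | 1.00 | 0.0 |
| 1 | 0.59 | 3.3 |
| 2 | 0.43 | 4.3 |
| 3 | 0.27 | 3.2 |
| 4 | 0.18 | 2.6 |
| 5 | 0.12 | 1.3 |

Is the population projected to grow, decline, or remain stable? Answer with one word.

R0 = Σ lx·mx = 0 + 1.947 + 1.849 + 0.864 + 0.468 + 0.156 = 5.284
R0 > 1, so the population is growing.

growing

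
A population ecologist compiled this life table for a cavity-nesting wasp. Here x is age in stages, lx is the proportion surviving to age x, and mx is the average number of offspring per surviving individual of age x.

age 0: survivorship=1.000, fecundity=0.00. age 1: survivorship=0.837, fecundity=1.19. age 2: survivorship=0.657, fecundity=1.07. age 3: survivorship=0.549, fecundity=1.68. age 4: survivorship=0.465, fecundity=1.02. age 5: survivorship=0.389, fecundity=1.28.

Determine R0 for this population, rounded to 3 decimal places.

lx·mx by age: 0, 0.99603, 0.70299, 0.92232, 0.4743, 0.49792
R0 = Σ lx·mx = 3.59356 → 3.594

3.594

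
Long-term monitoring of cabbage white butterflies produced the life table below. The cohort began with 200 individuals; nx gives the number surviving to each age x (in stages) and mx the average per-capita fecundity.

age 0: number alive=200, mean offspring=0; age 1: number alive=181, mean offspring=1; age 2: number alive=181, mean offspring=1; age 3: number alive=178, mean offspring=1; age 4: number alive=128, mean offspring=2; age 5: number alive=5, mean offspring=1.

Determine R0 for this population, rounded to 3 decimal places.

4.005

lx = nx/n0 = nx/200: 1, 0.905, 0.905, 0.89, 0.64, 0.025
lx·mx by age: 0, 0.905, 0.905, 0.89, 1.28, 0.025
R0 = Σ lx·mx = 4.005 → 4.005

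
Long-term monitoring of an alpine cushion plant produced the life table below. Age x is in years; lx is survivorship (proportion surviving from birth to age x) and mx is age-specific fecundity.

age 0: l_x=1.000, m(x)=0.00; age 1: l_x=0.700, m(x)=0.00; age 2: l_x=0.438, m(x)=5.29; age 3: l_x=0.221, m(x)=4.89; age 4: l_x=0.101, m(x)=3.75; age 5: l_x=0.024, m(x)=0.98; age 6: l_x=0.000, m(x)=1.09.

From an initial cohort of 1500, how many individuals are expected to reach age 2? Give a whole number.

657

Expected survivors = N0 · l_2 = 1500 × 0.438 = 657 → 657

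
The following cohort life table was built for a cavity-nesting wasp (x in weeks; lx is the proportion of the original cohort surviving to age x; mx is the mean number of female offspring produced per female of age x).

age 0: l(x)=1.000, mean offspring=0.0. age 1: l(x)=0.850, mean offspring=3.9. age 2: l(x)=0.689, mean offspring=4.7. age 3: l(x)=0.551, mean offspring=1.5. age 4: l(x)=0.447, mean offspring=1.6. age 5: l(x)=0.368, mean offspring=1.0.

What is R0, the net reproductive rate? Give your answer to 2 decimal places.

8.46

lx·mx by age: 0, 3.315, 3.2383, 0.8265, 0.7152, 0.368
R0 = Σ lx·mx = 8.463 → 8.46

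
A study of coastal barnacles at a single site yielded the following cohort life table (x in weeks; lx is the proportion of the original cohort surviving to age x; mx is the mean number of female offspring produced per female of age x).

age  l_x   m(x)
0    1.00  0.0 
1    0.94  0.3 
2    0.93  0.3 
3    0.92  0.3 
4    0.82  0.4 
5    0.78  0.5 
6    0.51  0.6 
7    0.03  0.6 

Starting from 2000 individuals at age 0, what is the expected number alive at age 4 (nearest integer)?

Expected survivors = N0 · l_4 = 2000 × 0.82 = 1640 → 1640

1640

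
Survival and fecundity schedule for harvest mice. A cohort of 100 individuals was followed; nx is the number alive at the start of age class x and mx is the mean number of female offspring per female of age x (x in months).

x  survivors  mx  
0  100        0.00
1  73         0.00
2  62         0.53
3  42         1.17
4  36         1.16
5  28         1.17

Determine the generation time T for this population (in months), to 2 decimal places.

3.48

lx = nx/n0 = nx/100: 1, 0.73, 0.62, 0.42, 0.36, 0.28
lx·mx: 0, 0, 0.3286, 0.4914, 0.4176, 0.3276 → R0 = 1.5652
x·lx·mx: 0, 0, 0.6572, 1.4742, 1.6704, 1.638 → Σ = 5.4398
T = 5.4398 / 1.5652 = 3.475466… → 3.48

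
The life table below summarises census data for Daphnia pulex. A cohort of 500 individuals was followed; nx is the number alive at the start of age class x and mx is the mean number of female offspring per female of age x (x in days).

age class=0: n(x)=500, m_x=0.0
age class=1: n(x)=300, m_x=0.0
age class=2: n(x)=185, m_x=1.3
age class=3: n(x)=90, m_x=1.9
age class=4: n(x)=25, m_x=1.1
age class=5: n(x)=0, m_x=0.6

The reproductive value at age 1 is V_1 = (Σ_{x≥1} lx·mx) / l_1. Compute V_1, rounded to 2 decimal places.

1.46

lx = nx/n0 = nx/500: 1, 0.6, 0.37, 0.18, 0.05, 0
lx·mx for x ≥ 1: 0, 0.481, 0.342, 0.055, 0 → sum = 0.878
V_1 = 0.878 / l_1 = 0.878 / 0.6 = 1.463333… → 1.46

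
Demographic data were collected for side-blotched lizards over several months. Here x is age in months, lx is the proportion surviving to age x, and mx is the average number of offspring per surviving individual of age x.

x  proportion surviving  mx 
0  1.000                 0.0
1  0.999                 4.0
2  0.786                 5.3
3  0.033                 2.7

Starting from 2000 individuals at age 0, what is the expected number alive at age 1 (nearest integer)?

1998

Expected survivors = N0 · l_1 = 2000 × 0.999 = 1998 → 1998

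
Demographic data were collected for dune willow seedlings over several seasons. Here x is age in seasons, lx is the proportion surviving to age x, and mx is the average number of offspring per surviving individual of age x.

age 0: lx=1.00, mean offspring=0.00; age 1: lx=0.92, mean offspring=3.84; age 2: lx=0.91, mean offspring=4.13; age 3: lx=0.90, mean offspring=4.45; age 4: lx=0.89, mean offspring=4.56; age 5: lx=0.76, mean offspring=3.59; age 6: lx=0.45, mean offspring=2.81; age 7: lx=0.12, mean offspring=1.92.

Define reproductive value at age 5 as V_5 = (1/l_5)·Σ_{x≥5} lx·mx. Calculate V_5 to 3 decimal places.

5.557

lx·mx for x ≥ 5: 2.7284, 1.2645, 0.2304 → sum = 4.2233
V_5 = 4.2233 / l_5 = 4.2233 / 0.76 = 5.556974… → 5.557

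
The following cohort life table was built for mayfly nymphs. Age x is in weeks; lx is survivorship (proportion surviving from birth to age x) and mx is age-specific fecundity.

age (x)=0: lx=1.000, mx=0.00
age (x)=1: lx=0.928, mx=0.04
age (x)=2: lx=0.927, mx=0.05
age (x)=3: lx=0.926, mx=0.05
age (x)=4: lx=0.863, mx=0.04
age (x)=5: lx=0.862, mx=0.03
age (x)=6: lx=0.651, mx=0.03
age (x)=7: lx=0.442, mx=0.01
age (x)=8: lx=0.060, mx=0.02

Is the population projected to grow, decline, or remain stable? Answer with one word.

declining

R0 = Σ lx·mx = 0 + 0.03712 + 0.04635 + 0.0463 + 0.03452 + 0.02586 + 0.01953 + 0.00442 + 0.0012 = 0.2153
R0 < 1, so the population is declining.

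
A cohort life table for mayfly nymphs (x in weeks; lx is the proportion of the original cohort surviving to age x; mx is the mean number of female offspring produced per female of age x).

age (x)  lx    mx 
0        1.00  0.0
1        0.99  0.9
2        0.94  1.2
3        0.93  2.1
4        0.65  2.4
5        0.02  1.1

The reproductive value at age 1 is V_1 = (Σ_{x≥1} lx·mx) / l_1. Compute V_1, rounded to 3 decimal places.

lx·mx for x ≥ 1: 0.891, 1.128, 1.953, 1.56, 0.022 → sum = 5.554
V_1 = 5.554 / l_1 = 5.554 / 0.99 = 5.610101… → 5.610

5.610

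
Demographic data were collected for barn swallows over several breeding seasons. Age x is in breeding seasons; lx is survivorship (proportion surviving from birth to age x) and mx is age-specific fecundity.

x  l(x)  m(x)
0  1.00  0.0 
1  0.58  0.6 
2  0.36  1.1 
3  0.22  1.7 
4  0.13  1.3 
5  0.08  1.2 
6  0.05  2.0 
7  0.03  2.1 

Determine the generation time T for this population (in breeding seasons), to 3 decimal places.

2.884

lx·mx: 0, 0.348, 0.396, 0.374, 0.169, 0.096, 0.1, 0.063 → R0 = 1.546
x·lx·mx: 0, 0.348, 0.792, 1.122, 0.676, 0.48, 0.6, 0.441 → Σ = 4.459
T = 4.459 / 1.546 = 2.884217… → 2.884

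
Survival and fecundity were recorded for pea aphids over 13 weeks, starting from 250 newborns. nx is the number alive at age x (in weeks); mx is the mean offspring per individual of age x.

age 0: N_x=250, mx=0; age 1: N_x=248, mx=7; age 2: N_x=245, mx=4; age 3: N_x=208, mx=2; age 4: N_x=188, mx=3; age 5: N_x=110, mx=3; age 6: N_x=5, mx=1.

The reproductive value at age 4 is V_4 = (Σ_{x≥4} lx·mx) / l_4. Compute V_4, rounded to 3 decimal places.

lx = nx/n0 = nx/250: 1, 0.992, 0.98, 0.832, 0.752, 0.44, 0.02
lx·mx for x ≥ 4: 2.256, 1.32, 0.02 → sum = 3.596
V_4 = 3.596 / l_4 = 3.596 / 0.752 = 4.781915… → 4.782

4.782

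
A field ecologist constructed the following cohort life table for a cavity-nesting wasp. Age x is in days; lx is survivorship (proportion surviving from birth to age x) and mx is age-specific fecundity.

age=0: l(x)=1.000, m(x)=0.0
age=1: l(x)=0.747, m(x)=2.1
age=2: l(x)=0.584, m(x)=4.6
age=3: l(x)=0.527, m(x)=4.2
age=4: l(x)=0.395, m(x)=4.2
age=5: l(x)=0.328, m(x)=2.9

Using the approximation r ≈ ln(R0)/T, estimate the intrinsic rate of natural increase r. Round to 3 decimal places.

0.802

R0 = Σ lx·mx = 0 + 1.5687 + 2.6864 + 2.2134 + 1.659 + 0.9512 = 9.0787
Σ x·lx·mx = 24.9737; T = 24.9737/9.0787 = 2.7508…
r ≈ ln(R0)/T = ln(9.0787)/2.7508… = 0.80192… → 0.802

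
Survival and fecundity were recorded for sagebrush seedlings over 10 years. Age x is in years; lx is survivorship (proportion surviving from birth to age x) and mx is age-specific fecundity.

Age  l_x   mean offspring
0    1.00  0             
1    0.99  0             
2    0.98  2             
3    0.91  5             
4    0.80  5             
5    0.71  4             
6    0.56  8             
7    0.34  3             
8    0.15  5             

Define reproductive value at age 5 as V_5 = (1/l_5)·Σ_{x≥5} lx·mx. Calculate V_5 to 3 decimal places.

lx·mx for x ≥ 5: 2.84, 4.48, 1.02, 0.75 → sum = 9.09
V_5 = 9.09 / l_5 = 9.09 / 0.71 = 12.802817… → 12.803

12.803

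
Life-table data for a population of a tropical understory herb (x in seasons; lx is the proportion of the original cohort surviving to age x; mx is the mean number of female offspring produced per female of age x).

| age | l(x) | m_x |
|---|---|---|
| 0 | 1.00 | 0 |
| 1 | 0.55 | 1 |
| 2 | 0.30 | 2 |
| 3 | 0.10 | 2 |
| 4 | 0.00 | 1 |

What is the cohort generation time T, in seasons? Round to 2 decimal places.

1.74

lx·mx: 0, 0.55, 0.6, 0.2, 0 → R0 = 1.35
x·lx·mx: 0, 0.55, 1.2, 0.6, 0 → Σ = 2.35
T = 2.35 / 1.35 = 1.740741… → 1.74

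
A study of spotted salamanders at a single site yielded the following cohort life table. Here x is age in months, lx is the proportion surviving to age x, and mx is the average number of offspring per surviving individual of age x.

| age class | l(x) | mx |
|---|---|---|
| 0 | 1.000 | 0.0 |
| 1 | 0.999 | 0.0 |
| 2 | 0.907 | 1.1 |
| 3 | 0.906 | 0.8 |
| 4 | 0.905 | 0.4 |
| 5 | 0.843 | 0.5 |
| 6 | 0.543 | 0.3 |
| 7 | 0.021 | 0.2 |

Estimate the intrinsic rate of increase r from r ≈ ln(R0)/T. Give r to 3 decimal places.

R0 = Σ lx·mx = 0 + 0 + 0.9977 + 0.7248 + 0.362 + 0.4215 + 0.1629 + 0.0042 = 2.6731
Σ x·lx·mx = 8.7321; T = 8.7321/2.6731 = 3.26666…
r ≈ ln(R0)/T = ln(2.6731)/3.26666… = 0.30099… → 0.301

0.301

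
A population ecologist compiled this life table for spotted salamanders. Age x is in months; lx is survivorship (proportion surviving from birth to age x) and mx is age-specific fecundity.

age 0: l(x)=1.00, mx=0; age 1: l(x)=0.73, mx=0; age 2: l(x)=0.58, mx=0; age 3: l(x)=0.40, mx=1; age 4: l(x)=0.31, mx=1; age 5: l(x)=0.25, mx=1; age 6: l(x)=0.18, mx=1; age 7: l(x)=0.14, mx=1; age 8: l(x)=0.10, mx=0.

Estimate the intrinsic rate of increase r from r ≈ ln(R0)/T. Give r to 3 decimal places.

0.055

R0 = Σ lx·mx = 0 + 0 + 0 + 0.4 + 0.31 + 0.25 + 0.18 + 0.14 + 0 = 1.28
Σ x·lx·mx = 5.75; T = 5.75/1.28 = 4.49219…
r ≈ ln(R0)/T = ln(1.28)/4.49219… = 0.05495… → 0.055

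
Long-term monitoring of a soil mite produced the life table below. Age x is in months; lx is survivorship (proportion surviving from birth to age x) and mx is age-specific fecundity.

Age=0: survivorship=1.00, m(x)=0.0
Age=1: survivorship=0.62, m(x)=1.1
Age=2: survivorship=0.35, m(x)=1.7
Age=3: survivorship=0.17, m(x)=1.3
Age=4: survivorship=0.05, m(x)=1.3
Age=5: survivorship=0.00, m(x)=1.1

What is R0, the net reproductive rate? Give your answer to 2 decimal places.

lx·mx by age: 0, 0.682, 0.595, 0.221, 0.065, 0
R0 = Σ lx·mx = 1.563 → 1.56

1.56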